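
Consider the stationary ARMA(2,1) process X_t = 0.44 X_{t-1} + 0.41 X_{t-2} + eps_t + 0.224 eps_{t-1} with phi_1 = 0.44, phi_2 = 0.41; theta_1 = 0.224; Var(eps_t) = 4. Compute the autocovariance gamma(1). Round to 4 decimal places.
\gamma(1) = 12.7024

Multiply the model equation by X_{t-k} and take expectations. With theta_0 = psi_0 = 1 and psi_j the MA(infinity) weights, this gives
  gamma(k) - sum_i phi_i gamma(k-i) = c_k,
  c_k = sigma^2 * sum_{j=k..q} theta_j psi_{j-k}   (c_k = 0 for k > q),
using gamma(-m) = gamma(m).
psi-weights needed (psi_j = theta_j + sum_i phi_i psi_{j-i}):
  psi_1 = theta_1 + phi_1 = 0.224 + (0.44) = 0.664
Right-hand sides:
  c_0 = sigma^2 (1 + theta_1 psi_1) = 4 * (1 + (0.224)(0.664)) = 4 * 1.148736 = 4.594944
  c_1 = sigma^2 theta_1 = 4 * (0.224) = 0.896
  c_2 = 0
Equations for k = 0, 1, 2 (AR order 2, c_2 = 0):
  (E0) gamma(0) = phi_1 gamma(1) + phi_2 gamma(2) + c_0
  (E1) gamma(1) = phi_1 gamma(0) + phi_2 gamma(1) + c_1
  (E2) gamma(2) = phi_1 gamma(1) + phi_2 gamma(0)
From (E1): gamma(1) = A gamma(0) + B with
  A = phi_1 / (1 - phi_2) = 0.44 / 0.59 = 0.745763,   B = c_1 / (1 - phi_2) = 0.896 / 0.59 = 1.518644.
Insert (E2) into (E0): gamma(0) (1 - phi_2^2) = phi_1 (1 + phi_2) gamma(1) + c_0.
  phi_1 (1 + phi_2) = (0.44)(1.41) = 0.6204,   1 - phi_2^2 = 0.8319.
Replace gamma(1) by A gamma(0) + B and collect gamma(0):
  gamma(0) [0.8319 - (0.6204)(0.745763)] = (0.6204)(1.518644) + 4.594944
  gamma(0) * 0.369229 = 5.537111
  gamma(0) = 5.537111 / 0.369229 = 14.996421.
  gamma(1) = A gamma(0) + B = (0.745763)(14.996421) + (1.518644) = 12.702416.
Therefore gamma(1) = 12.7024 (to 4 decimal places).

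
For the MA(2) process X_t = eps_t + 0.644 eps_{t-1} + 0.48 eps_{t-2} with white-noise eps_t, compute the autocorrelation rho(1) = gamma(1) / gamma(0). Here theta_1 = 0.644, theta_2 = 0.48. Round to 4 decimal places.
\rho(1) = 0.5794

For an MA(q) process with theta_0 = 1, the autocovariance is
  gamma(k) = sigma^2 * sum_{i=0..q-k} theta_i * theta_{i+k},
and rho(k) = gamma(k) / gamma(0). Sigma^2 cancels.
  numerator   = (1)*(0.644) + (0.644)*(0.48) = 0.95312.
  denominator = (1)^2 + (0.644)^2 + (0.48)^2 = 1.645136.
  rho(1) = 0.95312 / 1.645136 = 0.5794.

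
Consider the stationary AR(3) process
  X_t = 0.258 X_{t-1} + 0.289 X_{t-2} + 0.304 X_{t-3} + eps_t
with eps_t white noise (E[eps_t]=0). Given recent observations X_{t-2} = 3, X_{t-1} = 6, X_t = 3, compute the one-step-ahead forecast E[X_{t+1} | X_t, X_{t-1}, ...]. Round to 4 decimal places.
E[X_{t+1} \mid \mathcal F_t] = 3.4200

For an AR(p) model X_t = c + sum_i phi_i X_{t-i} + eps_t, the
one-step-ahead conditional mean is
  E[X_{t+1} | X_t, ...] = c + sum_i phi_i X_{t+1-i}.
Substitute known values:
  E[X_{t+1} | ...] = (0.258) * (3) + (0.289) * (6) + (0.304) * (3)
                   = 3.4200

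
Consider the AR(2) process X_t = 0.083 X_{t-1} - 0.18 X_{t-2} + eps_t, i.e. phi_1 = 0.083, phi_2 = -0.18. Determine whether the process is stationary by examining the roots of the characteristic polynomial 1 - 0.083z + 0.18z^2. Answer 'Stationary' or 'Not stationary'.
\text{Stationary}

The AR(p) characteristic polynomial is P(z) = 1 - 0.083z + 0.18z^2.
Stationarity requires all roots to lie outside the unit circle, i.e. |z| > 1 for every root.
Set 1 + (-0.083) z + (0.18) z^2 = 0, i.e. a z^2 + b z + c = 0 with a = 0.18, b = -0.083, c = 1.
Discriminant D = b^2 - 4ac = (-0.083)^2 - 4*(0.18)*1 = 0.006889 - (0.72) = -0.713111.
D < 0, so the roots are the complex-conjugate pair z = (-b +/- i sqrt(-D)) / (2a) = 0.2306 +/- 2.3457i.
For a conjugate pair |z|^2 = z * conj(z) = (product of roots) = c/a = 1/(0.18) = 5.555556, so |z| = sqrt(5.555556) = 2.357 for both roots.
Moduli of all roots: 2.3570, 2.3570.
All moduli strictly greater than 1? Yes.
Verdict: Stationary.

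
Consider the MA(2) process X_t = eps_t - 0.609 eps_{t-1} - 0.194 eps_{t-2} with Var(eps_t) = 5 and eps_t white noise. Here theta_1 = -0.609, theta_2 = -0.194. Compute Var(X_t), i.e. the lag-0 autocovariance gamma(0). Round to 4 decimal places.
\gamma(0) = 7.0426

For an MA(q) process X_t = eps_t + sum_i theta_i eps_{t-i} with
Var(eps_t) = sigma^2, the variance is
  gamma(0) = sigma^2 * (1 + sum_i theta_i^2).
  sum_i theta_i^2 = (-0.609)^2 + (-0.194)^2 = 0.370881 + 0.037636 = 0.408517.
  gamma(0) = 5 * (1 + 0.408517) = 5 * 1.408517 = 7.042585, which rounds to 7.0426.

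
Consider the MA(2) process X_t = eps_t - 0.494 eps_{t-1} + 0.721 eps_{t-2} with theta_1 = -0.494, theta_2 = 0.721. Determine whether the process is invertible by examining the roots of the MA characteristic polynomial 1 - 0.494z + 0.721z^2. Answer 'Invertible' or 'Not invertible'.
\text{Invertible}

The MA(q) characteristic polynomial is P(z) = 1 - 0.494z + 0.721z^2.
Invertibility requires all roots to lie outside the unit circle, i.e. |z| > 1 for every root.
Set 1 + (-0.494) z + (0.721) z^2 = 0, i.e. a z^2 + b z + c = 0 with a = 0.721, b = -0.494, c = 1.
Discriminant D = b^2 - 4ac = (-0.494)^2 - 4*(0.721)*1 = 0.244036 - (2.884) = -2.639964.
D < 0, so the roots are the complex-conjugate pair z = (-b +/- i sqrt(-D)) / (2a) = 0.3426 +/- 1.1268i.
For a conjugate pair |z|^2 = z * conj(z) = (product of roots) = c/a = 1/(0.721) = 1.386963, so |z| = sqrt(1.386963) = 1.1777 for both roots.
Moduli of all roots: 1.1777, 1.1777.
All moduli strictly greater than 1? Yes.
Verdict: Invertible.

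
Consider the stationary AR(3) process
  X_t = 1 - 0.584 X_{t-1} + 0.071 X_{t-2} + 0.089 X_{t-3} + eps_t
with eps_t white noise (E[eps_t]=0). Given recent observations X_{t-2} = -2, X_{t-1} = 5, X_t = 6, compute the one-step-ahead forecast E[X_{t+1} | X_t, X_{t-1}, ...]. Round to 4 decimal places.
E[X_{t+1} \mid \mathcal F_t] = -2.3270

For an AR(p) model X_t = c + sum_i phi_i X_{t-i} + eps_t, the
one-step-ahead conditional mean is
  E[X_{t+1} | X_t, ...] = c + sum_i phi_i X_{t+1-i}.
Substitute known values:
  E[X_{t+1} | ...] = 1 + (-0.584) * (6) + (0.071) * (5) + (0.089) * (-2)
                   = -2.3270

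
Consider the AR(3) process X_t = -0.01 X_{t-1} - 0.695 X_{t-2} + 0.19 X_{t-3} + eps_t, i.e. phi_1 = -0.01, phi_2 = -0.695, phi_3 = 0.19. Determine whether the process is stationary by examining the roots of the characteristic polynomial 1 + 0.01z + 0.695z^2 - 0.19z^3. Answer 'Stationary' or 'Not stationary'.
\text{Stationary}

The AR(p) characteristic polynomial is P(z) = 1 + 0.01z + 0.695z^2 - 0.19z^3.
Stationarity requires all roots to lie outside the unit circle, i.e. |z| > 1 for every root.
Degree 3: look for a simple real root z0 first, then factor out (1 - z/z0) and solve the remaining quadratic.
Testing z0 = 4: P(4) = 1 + (0.01)(4) + (0.695)(4)^2 + (-0.19)(4)^3
  = 1 + (0.04) + (11.12) + (-12.16) = 0.  So z_0 = 4 is a root, |z_0| = 4.
Divide out the factor (1 - 0.25 z) = (1 - z/z0) (since 1/z0 = 0.25):
  P(z) = (1 - 0.25 z)(1 + (0.26) z + (0.76) z^2)
  [check: z-coef 0.26 - (0.25) = 0.01; z^2-coef 0.76 - (0.25)(0.26) = 0.695; z^3-coef -(0.25)(0.76) = -0.19.]
Remaining roots from the quadratic factor 1 + (0.26) z + (0.76) z^2:
  Set 1 + (0.26) z + (0.76) z^2 = 0, i.e. a z^2 + b z + c = 0 with a = 0.76, b = 0.26, c = 1.
  Discriminant D = b^2 - 4ac = (0.26)^2 - 4*(0.76)*1 = 0.0676 - (3.04) = -2.9724.
  D < 0, so the roots are the complex-conjugate pair z = (-b +/- i sqrt(-D)) / (2a) = -0.1711 +/- 1.1343i.
  For a conjugate pair |z|^2 = z * conj(z) = (product of roots) = c/a = 1/(0.76) = 1.315789, so |z| = sqrt(1.315789) = 1.1471 for both roots.
Moduli of all roots: 4.0000, 1.1471, 1.1471.
All moduli strictly greater than 1? Yes.
Verdict: Stationary.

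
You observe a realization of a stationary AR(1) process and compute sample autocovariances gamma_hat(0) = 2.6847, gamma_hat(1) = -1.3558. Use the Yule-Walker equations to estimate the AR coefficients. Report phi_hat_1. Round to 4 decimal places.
\hat\phi_{1} = -0.5050

The Yule-Walker equations for an AR(p) process read, in matrix form,
  Gamma_p phi = r_p,   with   (Gamma_p)_{ij} = gamma(|i - j|),
                       (r_p)_i = gamma(i),   i,j = 1..p.
Substitute the sample gammas (Toeplitz matrix and right-hand side of size 1):
  Gamma_p = [[2.6847]]
  r_p     = [-1.3558]
With p = 1 this is the single equation gamma(0) phi_1 = gamma(1):
  phi_hat_1 = gamma(1) / gamma(0) = -1.3558 / 2.6847 = -0.5050.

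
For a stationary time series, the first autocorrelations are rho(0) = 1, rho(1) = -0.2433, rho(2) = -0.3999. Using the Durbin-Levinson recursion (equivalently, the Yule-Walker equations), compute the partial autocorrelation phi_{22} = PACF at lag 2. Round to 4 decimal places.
\phi_{22} = -0.4880

The PACF at lag k is phi_{kk}, the last component of the solution
to the Yule-Walker system G_k phi = r_k where
  (G_k)_{ij} = rho(|i - j|), (r_k)_i = rho(i), i,j = 1..k.
Equivalently, Durbin-Levinson gives phi_{kk} iteratively:
  phi_{11} = rho(1)
  phi_{kk} = [rho(k) - sum_{j=1..k-1} phi_{k-1,j} rho(k-j)]
            / [1 - sum_{j=1..k-1} phi_{k-1,j} rho(j)],
  phi_{k,j} = phi_{k-1,j} - phi_{kk} phi_{k-1,k-j},  j = 1..k-1.
Step k = 1:
  phi_11 = rho(1) = -0.2433.
Step k = 2:
  phi_22 = [rho(2) - phi_11 rho(1)] / [1 - phi_11 rho(1)] = [-0.3999 - (-0.2433)(-0.2433)] / [1 - (-0.2433)(-0.2433)]
         = -0.45909489 / 0.94080511 = -0.488.
Therefore phi_{22} = -0.4880.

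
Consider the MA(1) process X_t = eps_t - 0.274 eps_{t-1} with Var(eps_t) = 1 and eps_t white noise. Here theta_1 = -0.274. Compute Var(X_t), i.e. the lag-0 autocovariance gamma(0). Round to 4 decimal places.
\gamma(0) = 1.0751

For an MA(q) process X_t = eps_t + sum_i theta_i eps_{t-i} with
Var(eps_t) = sigma^2, the variance is
  gamma(0) = sigma^2 * (1 + sum_i theta_i^2).
  sum_i theta_i^2 = (-0.274)^2 = 0.075076.
  gamma(0) = 1 * (1 + 0.075076) = 1 * 1.075076 = 1.075076, which rounds to 1.0751.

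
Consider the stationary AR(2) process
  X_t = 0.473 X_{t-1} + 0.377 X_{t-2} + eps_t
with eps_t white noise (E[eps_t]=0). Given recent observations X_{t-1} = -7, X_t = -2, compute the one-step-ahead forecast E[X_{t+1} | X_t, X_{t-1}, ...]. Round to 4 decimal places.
E[X_{t+1} \mid \mathcal F_t] = -3.5850

For an AR(p) model X_t = c + sum_i phi_i X_{t-i} + eps_t, the
one-step-ahead conditional mean is
  E[X_{t+1} | X_t, ...] = c + sum_i phi_i X_{t+1-i}.
Substitute known values:
  E[X_{t+1} | ...] = (0.473) * (-2) + (0.377) * (-7)
                   = -3.5850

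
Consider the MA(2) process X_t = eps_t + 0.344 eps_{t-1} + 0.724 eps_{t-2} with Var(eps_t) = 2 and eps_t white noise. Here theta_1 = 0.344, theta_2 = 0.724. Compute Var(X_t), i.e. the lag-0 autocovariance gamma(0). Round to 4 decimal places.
\gamma(0) = 3.2850

For an MA(q) process X_t = eps_t + sum_i theta_i eps_{t-i} with
Var(eps_t) = sigma^2, the variance is
  gamma(0) = sigma^2 * (1 + sum_i theta_i^2).
  sum_i theta_i^2 = (0.344)^2 + (0.724)^2 = 0.118336 + 0.524176 = 0.642512.
  gamma(0) = 2 * (1 + 0.642512) = 2 * 1.642512 = 3.285024, which rounds to 3.2850.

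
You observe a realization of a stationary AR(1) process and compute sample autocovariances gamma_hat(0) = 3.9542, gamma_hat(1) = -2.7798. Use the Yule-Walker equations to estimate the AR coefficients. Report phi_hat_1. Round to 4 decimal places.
\hat\phi_{1} = -0.7030

The Yule-Walker equations for an AR(p) process read, in matrix form,
  Gamma_p phi = r_p,   with   (Gamma_p)_{ij} = gamma(|i - j|),
                       (r_p)_i = gamma(i),   i,j = 1..p.
Substitute the sample gammas (Toeplitz matrix and right-hand side of size 1):
  Gamma_p = [[3.9542]]
  r_p     = [-2.7798]
With p = 1 this is the single equation gamma(0) phi_1 = gamma(1):
  phi_hat_1 = gamma(1) / gamma(0) = -2.7798 / 3.9542 = -0.7030.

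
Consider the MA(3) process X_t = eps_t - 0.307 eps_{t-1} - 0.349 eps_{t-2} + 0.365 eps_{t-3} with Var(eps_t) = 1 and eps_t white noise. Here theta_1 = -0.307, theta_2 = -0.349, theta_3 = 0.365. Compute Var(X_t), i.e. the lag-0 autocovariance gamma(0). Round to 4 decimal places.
\gamma(0) = 1.3493

For an MA(q) process X_t = eps_t + sum_i theta_i eps_{t-i} with
Var(eps_t) = sigma^2, the variance is
  gamma(0) = sigma^2 * (1 + sum_i theta_i^2).
  sum_i theta_i^2 = (-0.307)^2 + (-0.349)^2 + (0.365)^2 = 0.094249 + 0.121801 + 0.133225 = 0.349275.
  gamma(0) = 1 * (1 + 0.349275) = 1 * 1.349275 = 1.349275, which rounds to 1.3493.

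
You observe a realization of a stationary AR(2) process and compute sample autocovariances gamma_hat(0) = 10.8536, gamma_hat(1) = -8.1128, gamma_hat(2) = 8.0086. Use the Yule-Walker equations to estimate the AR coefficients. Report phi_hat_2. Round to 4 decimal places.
\hat\phi_{2} = 0.4060

The Yule-Walker equations for an AR(p) process read, in matrix form,
  Gamma_p phi = r_p,   with   (Gamma_p)_{ij} = gamma(|i - j|),
                       (r_p)_i = gamma(i),   i,j = 1..p.
Substitute the sample gammas (Toeplitz matrix and right-hand side of size 2):
  Gamma_p = [[10.8536, -8.1128], [-8.1128, 10.8536]]
  r_p     = [-8.1128, 8.0086]
Written out:
  10.8536 phi_1 - 8.1128 phi_2 = -8.1128
  -8.1128 phi_1 + 10.8536 phi_2 = 8.0086
Solve by Cramer's rule:
  det = gamma(0)^2 - gamma(1)^2 = (10.8536)^2 - (-8.1128)^2 = 117.80063296 - 65.81752384 = 51.98310912
  phi_hat_1 = [gamma(1) gamma(0) - gamma(1) gamma(2)] / det = [(-8.1128)(10.8536) - (-8.1128)(8.0086)] / 51.98310912 = -23.080916 / 51.98310912 = -0.444
  phi_hat_2 = [gamma(0) gamma(2) - gamma(1)^2] / det = [(10.8536)(8.0086) - (-8.1128)^2] / 51.98310912 = 21.10461712 / 51.98310912 = 0.406
So phi_hat = [-0.4440, 0.4060].
Therefore phi_hat_2 = 0.4060.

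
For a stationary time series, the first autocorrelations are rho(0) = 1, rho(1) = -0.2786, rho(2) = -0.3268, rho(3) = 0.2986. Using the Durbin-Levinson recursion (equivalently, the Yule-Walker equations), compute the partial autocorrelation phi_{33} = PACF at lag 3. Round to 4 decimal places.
\phi_{33} = 0.0610

The PACF at lag k is phi_{kk}, the last component of the solution
to the Yule-Walker system G_k phi = r_k where
  (G_k)_{ij} = rho(|i - j|), (r_k)_i = rho(i), i,j = 1..k.
Equivalently, Durbin-Levinson gives phi_{kk} iteratively:
  phi_{11} = rho(1)
  phi_{kk} = [rho(k) - sum_{j=1..k-1} phi_{k-1,j} rho(k-j)]
            / [1 - sum_{j=1..k-1} phi_{k-1,j} rho(j)],
  phi_{k,j} = phi_{k-1,j} - phi_{kk} phi_{k-1,k-j},  j = 1..k-1.
Step k = 1:
  phi_11 = rho(1) = -0.2786.
Step k = 2:
  phi_22 = [rho(2) - phi_11 rho(1)] / [1 - phi_11 rho(1)] = [-0.3268 - (-0.2786)(-0.2786)] / [1 - (-0.2786)(-0.2786)]
         = -0.40441796 / 0.92238204 = -0.43845.
  Update: phi_21 = phi_11 - phi_22 phi_11 = -0.2786 - (-0.43845)(-0.2786) = -0.400752.
Step k = 3:
  phi_33 = [rho(3) - phi_21 rho(2) - phi_22 rho(1)] / [1 - phi_21 rho(1) - phi_22 rho(2)]
    numerator   = 0.2986 - (-0.400752)(-0.3268) - (-0.43845)(-0.2786) = 0.0454822
    denominator = 1 - (-0.400752)(-0.2786) - (-0.43845)(-0.3268) = 0.74506518
  phi_33 = 0.0454822 / 0.74506518 = 0.061.
Therefore phi_{33} = 0.0610.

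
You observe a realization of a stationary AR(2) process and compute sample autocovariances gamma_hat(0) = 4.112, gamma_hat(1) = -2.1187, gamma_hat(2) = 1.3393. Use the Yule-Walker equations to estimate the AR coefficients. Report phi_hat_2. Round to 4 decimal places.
\hat\phi_{2} = 0.0820

The Yule-Walker equations for an AR(p) process read, in matrix form,
  Gamma_p phi = r_p,   with   (Gamma_p)_{ij} = gamma(|i - j|),
                       (r_p)_i = gamma(i),   i,j = 1..p.
Substitute the sample gammas (Toeplitz matrix and right-hand side of size 2):
  Gamma_p = [[4.112, -2.1187], [-2.1187, 4.112]]
  r_p     = [-2.1187, 1.3393]
Written out:
  4.112 phi_1 - 2.1187 phi_2 = -2.1187
  -2.1187 phi_1 + 4.112 phi_2 = 1.3393
Solve by Cramer's rule:
  det = gamma(0)^2 - gamma(1)^2 = (4.112)^2 - (-2.1187)^2 = 16.908544 - 4.48888969 = 12.41965431
  phi_hat_1 = [gamma(1) gamma(0) - gamma(1) gamma(2)] / det = [(-2.1187)(4.112) - (-2.1187)(1.3393)] / 12.41965431 = -5.87451949 / 12.41965431 = -0.473
  phi_hat_2 = [gamma(0) gamma(2) - gamma(1)^2] / det = [(4.112)(1.3393) - (-2.1187)^2] / 12.41965431 = 1.01831191 / 12.41965431 = 0.082
So phi_hat = [-0.4730, 0.0820].
Therefore phi_hat_2 = 0.0820.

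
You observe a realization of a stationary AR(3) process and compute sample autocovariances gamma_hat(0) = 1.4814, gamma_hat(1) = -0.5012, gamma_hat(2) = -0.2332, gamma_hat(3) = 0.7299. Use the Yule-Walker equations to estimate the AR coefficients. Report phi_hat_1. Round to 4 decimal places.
\hat\phi_{1} = -0.3200

The Yule-Walker equations for an AR(p) process read, in matrix form,
  Gamma_p phi = r_p,   with   (Gamma_p)_{ij} = gamma(|i - j|),
                       (r_p)_i = gamma(i),   i,j = 1..p.
Substitute the sample gammas (Toeplitz matrix and right-hand side of size 3):
  Gamma_p = [[1.4814, -0.5012, -0.2332], [-0.5012, 1.4814, -0.5012], [-0.2332, -0.5012, 1.4814]]
  r_p     = [-0.5012, -0.2332, 0.7299]
Written out (R1..R3):
  (R1) 1.4814 phi_1 - 0.5012 phi_2 - 0.2332 phi_3 = -0.5012
  (R2) -0.5012 phi_1 + 1.4814 phi_2 - 0.5012 phi_3 = -0.2332
  (R3) -0.2332 phi_1 - 0.5012 phi_2 + 1.4814 phi_3 = 0.7299
Gaussian elimination:
  R2 <- R2 - (-0.5012/1.4814) R1 = R2 - (-0.338329) R1:  1.31183 phi_2 - 0.580098 phi_3 = -0.40277
  R3 <- R3 - (-0.2332/1.4814) R1 = R3 - (-0.157419) R1:  -0.580098 phi_2 + 1.44469 phi_3 = 0.651002
  R3 <- R3 - (-0.580098/1.31183) R2 = R3 - (-0.442205) R2:  1.188167 phi_3 = 0.472895
Back-substitution:
  phi_hat_3 = 0.472895 / 1.188167 = 0.398003
  phi_hat_2 = (-0.40277 - (-0.580098)(0.398003)) / 1.31183 = -0.13103
  phi_hat_1 = (-0.5012 - (-0.5012)(-0.13103) - (-0.2332)(0.398003)) / 1.4814 = -0.320007
So phi_hat = [-0.3200, -0.1310, 0.3980].
Therefore phi_hat_1 = -0.3200.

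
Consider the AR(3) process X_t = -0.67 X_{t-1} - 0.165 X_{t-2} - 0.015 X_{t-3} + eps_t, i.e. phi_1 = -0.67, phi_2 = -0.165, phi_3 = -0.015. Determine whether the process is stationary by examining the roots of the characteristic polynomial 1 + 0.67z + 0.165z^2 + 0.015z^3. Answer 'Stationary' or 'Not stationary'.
\text{Stationary}

The AR(p) characteristic polynomial is P(z) = 1 + 0.67z + 0.165z^2 + 0.015z^3.
Stationarity requires all roots to lie outside the unit circle, i.e. |z| > 1 for every root.
Degree 3: look for a simple real root z0 first, then factor out (1 - z/z0) and solve the remaining quadratic.
Testing z0 = -4: P(-4) = 1 + (0.67)(-4) + (0.165)(-4)^2 + (0.015)(-4)^3
  = 1 + (-2.68) + (2.64) + (-0.96) = 0.  So z_0 = -4 is a root, |z_0| = 4.
Divide out the factor (1 + 0.25 z) = (1 - z/z0) (since 1/z0 = -0.25):
  P(z) = (1 + 0.25 z)(1 + (0.42) z + (0.06) z^2)
  [check: z-coef 0.42 - (-0.25) = 0.67; z^2-coef 0.06 - (-0.25)(0.42) = 0.165; z^3-coef -(-0.25)(0.06) = 0.015.]
Remaining roots from the quadratic factor 1 + (0.42) z + (0.06) z^2:
  Set 1 + (0.42) z + (0.06) z^2 = 0, i.e. a z^2 + b z + c = 0 with a = 0.06, b = 0.42, c = 1.
  Discriminant D = b^2 - 4ac = (0.42)^2 - 4*(0.06)*1 = 0.1764 - (0.24) = -0.0636.
  D < 0, so the roots are the complex-conjugate pair z = (-b +/- i sqrt(-D)) / (2a) = -3.5 +/- 2.1016i.
  For a conjugate pair |z|^2 = z * conj(z) = (product of roots) = c/a = 1/(0.06) = 16.666667, so |z| = sqrt(16.666667) = 4.0825 for both roots.
Moduli of all roots: 4.0000, 4.0825, 4.0825.
All moduli strictly greater than 1? Yes.
Verdict: Stationary.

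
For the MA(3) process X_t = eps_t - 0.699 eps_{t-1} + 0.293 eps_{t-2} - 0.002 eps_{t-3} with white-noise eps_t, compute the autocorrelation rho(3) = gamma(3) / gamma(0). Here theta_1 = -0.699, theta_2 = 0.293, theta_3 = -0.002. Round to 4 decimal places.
\rho(3) = -0.0013

For an MA(q) process with theta_0 = 1, the autocovariance is
  gamma(k) = sigma^2 * sum_{i=0..q-k} theta_i * theta_{i+k},
and rho(k) = gamma(k) / gamma(0). Sigma^2 cancels.
  numerator   = (1)*(-0.002) = -0.002.
  denominator = (1)^2 + (-0.699)^2 + (0.293)^2 + (-0.002)^2 = 1.574454.
  rho(3) = -0.002 / 1.574454 = -0.0013.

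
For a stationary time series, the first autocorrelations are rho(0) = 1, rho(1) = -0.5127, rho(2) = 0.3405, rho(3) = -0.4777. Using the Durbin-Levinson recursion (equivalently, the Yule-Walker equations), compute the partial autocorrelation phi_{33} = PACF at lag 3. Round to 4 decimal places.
\phi_{33} = -0.3670

The PACF at lag k is phi_{kk}, the last component of the solution
to the Yule-Walker system G_k phi = r_k where
  (G_k)_{ij} = rho(|i - j|), (r_k)_i = rho(i), i,j = 1..k.
Equivalently, Durbin-Levinson gives phi_{kk} iteratively:
  phi_{11} = rho(1)
  phi_{kk} = [rho(k) - sum_{j=1..k-1} phi_{k-1,j} rho(k-j)]
            / [1 - sum_{j=1..k-1} phi_{k-1,j} rho(j)],
  phi_{k,j} = phi_{k-1,j} - phi_{kk} phi_{k-1,k-j},  j = 1..k-1.
Step k = 1:
  phi_11 = rho(1) = -0.5127.
Step k = 2:
  phi_22 = [rho(2) - phi_11 rho(1)] / [1 - phi_11 rho(1)] = [0.3405 - (-0.5127)(-0.5127)] / [1 - (-0.5127)(-0.5127)]
         = 0.07763871 / 0.73713871 = 0.105324.
  Update: phi_21 = phi_11 - phi_22 phi_11 = -0.5127 - (0.105324)(-0.5127) = -0.4587.
Step k = 3:
  phi_33 = [rho(3) - phi_21 rho(2) - phi_22 rho(1)] / [1 - phi_21 rho(1) - phi_22 rho(2)]
    numerator   = -0.4777 - (-0.4587)(0.3405) - (0.105324)(-0.5127) = -0.26751276
    denominator = 1 - (-0.4587)(-0.5127) - (0.105324)(0.3405) = 0.72896146
  phi_33 = -0.26751276 / 0.72896146 = -0.367.
Therefore phi_{33} = -0.3670.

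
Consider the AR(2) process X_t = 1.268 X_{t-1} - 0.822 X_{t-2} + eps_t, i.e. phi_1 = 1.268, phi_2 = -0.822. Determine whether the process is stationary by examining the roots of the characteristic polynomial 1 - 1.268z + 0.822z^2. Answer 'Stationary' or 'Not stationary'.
\text{Stationary}

The AR(p) characteristic polynomial is P(z) = 1 - 1.268z + 0.822z^2.
Stationarity requires all roots to lie outside the unit circle, i.e. |z| > 1 for every root.
Set 1 + (-1.268) z + (0.822) z^2 = 0, i.e. a z^2 + b z + c = 0 with a = 0.822, b = -1.268, c = 1.
Discriminant D = b^2 - 4ac = (-1.268)^2 - 4*(0.822)*1 = 1.607824 - (3.288) = -1.680176.
D < 0, so the roots are the complex-conjugate pair z = (-b +/- i sqrt(-D)) / (2a) = 0.7713 +/- 0.7885i.
For a conjugate pair |z|^2 = z * conj(z) = (product of roots) = c/a = 1/(0.822) = 1.216545, so |z| = sqrt(1.216545) = 1.103 for both roots.
Moduli of all roots: 1.1030, 1.1030.
All moduli strictly greater than 1? Yes.
Verdict: Stationary.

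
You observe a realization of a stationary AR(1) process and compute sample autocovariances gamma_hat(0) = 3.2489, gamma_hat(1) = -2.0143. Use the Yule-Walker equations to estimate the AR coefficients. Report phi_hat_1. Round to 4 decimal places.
\hat\phi_{1} = -0.6200

The Yule-Walker equations for an AR(p) process read, in matrix form,
  Gamma_p phi = r_p,   with   (Gamma_p)_{ij} = gamma(|i - j|),
                       (r_p)_i = gamma(i),   i,j = 1..p.
Substitute the sample gammas (Toeplitz matrix and right-hand side of size 1):
  Gamma_p = [[3.2489]]
  r_p     = [-2.0143]
With p = 1 this is the single equation gamma(0) phi_1 = gamma(1):
  phi_hat_1 = gamma(1) / gamma(0) = -2.0143 / 3.2489 = -0.6200.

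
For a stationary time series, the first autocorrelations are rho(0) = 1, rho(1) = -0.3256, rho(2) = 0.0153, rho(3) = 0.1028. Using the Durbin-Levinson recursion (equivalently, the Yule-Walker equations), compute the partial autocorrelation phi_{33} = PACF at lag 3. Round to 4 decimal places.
\phi_{33} = 0.0850

The PACF at lag k is phi_{kk}, the last component of the solution
to the Yule-Walker system G_k phi = r_k where
  (G_k)_{ij} = rho(|i - j|), (r_k)_i = rho(i), i,j = 1..k.
Equivalently, Durbin-Levinson gives phi_{kk} iteratively:
  phi_{11} = rho(1)
  phi_{kk} = [rho(k) - sum_{j=1..k-1} phi_{k-1,j} rho(k-j)]
            / [1 - sum_{j=1..k-1} phi_{k-1,j} rho(j)],
  phi_{k,j} = phi_{k-1,j} - phi_{kk} phi_{k-1,k-j},  j = 1..k-1.
Step k = 1:
  phi_11 = rho(1) = -0.3256.
Step k = 2:
  phi_22 = [rho(2) - phi_11 rho(1)] / [1 - phi_11 rho(1)] = [0.0153 - (-0.3256)(-0.3256)] / [1 - (-0.3256)(-0.3256)]
         = -0.09071536 / 0.89398464 = -0.101473.
  Update: phi_21 = phi_11 - phi_22 phi_11 = -0.3256 - (-0.101473)(-0.3256) = -0.35864.
Step k = 3:
  phi_33 = [rho(3) - phi_21 rho(2) - phi_22 rho(1)] / [1 - phi_21 rho(1) - phi_22 rho(2)]
    numerator   = 0.1028 - (-0.35864)(0.0153) - (-0.101473)(-0.3256) = 0.07524756
    denominator = 1 - (-0.35864)(-0.3256) - (-0.101473)(0.0153) = 0.88477947
  phi_33 = 0.07524756 / 0.88477947 = 0.085.
Therefore phi_{33} = 0.0850.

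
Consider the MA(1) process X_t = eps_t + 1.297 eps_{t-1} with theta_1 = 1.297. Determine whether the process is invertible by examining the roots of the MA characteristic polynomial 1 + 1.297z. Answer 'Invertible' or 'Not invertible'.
\text{Not invertible}

The MA(q) characteristic polynomial is P(z) = 1 + 1.297z.
Invertibility requires all roots to lie outside the unit circle, i.e. |z| > 1 for every root.
This is linear in z: 1 + (1.297) z = 0  =>  z = -1/(1.297) = -0.77101,  |z| = 0.77101.
Moduli of all roots: 0.7710.
All moduli strictly greater than 1? No.
Verdict: Not invertible.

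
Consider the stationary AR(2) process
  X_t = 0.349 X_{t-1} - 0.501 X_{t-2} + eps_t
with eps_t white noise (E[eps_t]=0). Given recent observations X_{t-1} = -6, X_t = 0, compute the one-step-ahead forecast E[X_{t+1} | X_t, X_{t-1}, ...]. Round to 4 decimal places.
E[X_{t+1} \mid \mathcal F_t] = 3.0060

For an AR(p) model X_t = c + sum_i phi_i X_{t-i} + eps_t, the
one-step-ahead conditional mean is
  E[X_{t+1} | X_t, ...] = c + sum_i phi_i X_{t+1-i}.
Substitute known values:
  E[X_{t+1} | ...] = (0.349) * (0) + (-0.501) * (-6)
                   = 3.0060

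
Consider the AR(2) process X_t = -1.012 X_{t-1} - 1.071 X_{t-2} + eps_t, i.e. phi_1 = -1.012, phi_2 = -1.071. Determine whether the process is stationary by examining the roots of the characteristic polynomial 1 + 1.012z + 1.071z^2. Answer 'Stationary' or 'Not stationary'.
\text{Not stationary}

The AR(p) characteristic polynomial is P(z) = 1 + 1.012z + 1.071z^2.
Stationarity requires all roots to lie outside the unit circle, i.e. |z| > 1 for every root.
Set 1 + (1.012) z + (1.071) z^2 = 0, i.e. a z^2 + b z + c = 0 with a = 1.071, b = 1.012, c = 1.
Discriminant D = b^2 - 4ac = (1.012)^2 - 4*(1.071)*1 = 1.024144 - (4.284) = -3.259856.
D < 0, so the roots are the complex-conjugate pair z = (-b +/- i sqrt(-D)) / (2a) = -0.4725 +/- 0.8429i.
For a conjugate pair |z|^2 = z * conj(z) = (product of roots) = c/a = 1/(1.071) = 0.933707, so |z| = sqrt(0.933707) = 0.9663 for both roots.
Moduli of all roots: 0.9663, 0.9663.
All moduli strictly greater than 1? No.
Verdict: Not stationary.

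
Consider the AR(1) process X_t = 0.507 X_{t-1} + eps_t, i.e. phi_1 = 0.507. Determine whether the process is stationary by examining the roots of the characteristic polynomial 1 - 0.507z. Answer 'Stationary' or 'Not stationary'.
\text{Stationary}

The AR(p) characteristic polynomial is P(z) = 1 - 0.507z.
Stationarity requires all roots to lie outside the unit circle, i.e. |z| > 1 for every root.
This is linear in z: 1 + (-0.507) z = 0  =>  z = -1/(-0.507) = 1.972387,  |z| = 1.972387.
Moduli of all roots: 1.9724.
All moduli strictly greater than 1? Yes.
Verdict: Stationary.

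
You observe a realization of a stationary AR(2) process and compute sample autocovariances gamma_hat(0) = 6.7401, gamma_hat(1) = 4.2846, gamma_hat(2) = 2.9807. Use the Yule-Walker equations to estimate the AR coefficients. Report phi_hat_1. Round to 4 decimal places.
\hat\phi_{1} = 0.5950

The Yule-Walker equations for an AR(p) process read, in matrix form,
  Gamma_p phi = r_p,   with   (Gamma_p)_{ij} = gamma(|i - j|),
                       (r_p)_i = gamma(i),   i,j = 1..p.
Substitute the sample gammas (Toeplitz matrix and right-hand side of size 2):
  Gamma_p = [[6.7401, 4.2846], [4.2846, 6.7401]]
  r_p     = [4.2846, 2.9807]
Written out:
  6.7401 phi_1 + 4.2846 phi_2 = 4.2846
  4.2846 phi_1 + 6.7401 phi_2 = 2.9807
Solve by Cramer's rule:
  det = gamma(0)^2 - gamma(1)^2 = (6.7401)^2 - (4.2846)^2 = 45.42894801 - 18.35779716 = 27.07115085
  phi_hat_1 = [gamma(1) gamma(0) - gamma(1) gamma(2)] / det = [(4.2846)(6.7401) - (4.2846)(2.9807)] / 27.07115085 = 16.10752524 / 27.07115085 = 0.595
  phi_hat_2 = [gamma(0) gamma(2) - gamma(1)^2] / det = [(6.7401)(2.9807) - (4.2846)^2] / 27.07115085 = 1.73241891 / 27.07115085 = 0.064
So phi_hat = [0.5950, 0.0640].
Therefore phi_hat_1 = 0.5950.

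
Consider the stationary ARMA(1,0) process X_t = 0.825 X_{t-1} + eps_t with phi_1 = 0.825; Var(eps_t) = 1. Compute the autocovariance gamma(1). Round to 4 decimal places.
\gamma(1) = 2.5832

Multiply the model equation by X_{t-k} and take expectations. With theta_0 = psi_0 = 1 and psi_j the MA(infinity) weights, this gives
  gamma(k) - sum_i phi_i gamma(k-i) = c_k,
  c_k = sigma^2 * sum_{j=k..q} theta_j psi_{j-k}   (c_k = 0 for k > q),
using gamma(-m) = gamma(m).
Pure AR (q = 0): c_0 = sigma^2 = 1, c_k = 0 for k >= 1.
Equations for k = 0 and k = 1 (AR order 1):
  gamma(0) = phi_1 gamma(1) + c_0
  gamma(1) = phi_1 gamma(0) + c_1
Substituting the second into the first: gamma(0) (1 - phi_1^2) = c_0 + phi_1 c_1, so
  gamma(0) = c_0 / (1 - phi_1^2) = 1 / (1 - (0.825)^2) = 1 / 0.319375 = 3.131115.
  gamma(1) = phi_1 gamma(0) = (0.825)(3.131115) = 2.58317.
Therefore gamma(1) = 2.5832 (to 4 decimal places).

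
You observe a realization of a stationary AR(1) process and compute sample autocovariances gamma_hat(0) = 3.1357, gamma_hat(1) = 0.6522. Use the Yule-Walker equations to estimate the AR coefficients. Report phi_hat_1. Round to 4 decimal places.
\hat\phi_{1} = 0.2080

The Yule-Walker equations for an AR(p) process read, in matrix form,
  Gamma_p phi = r_p,   with   (Gamma_p)_{ij} = gamma(|i - j|),
                       (r_p)_i = gamma(i),   i,j = 1..p.
Substitute the sample gammas (Toeplitz matrix and right-hand side of size 1):
  Gamma_p = [[3.1357]]
  r_p     = [0.6522]
With p = 1 this is the single equation gamma(0) phi_1 = gamma(1):
  phi_hat_1 = gamma(1) / gamma(0) = 0.6522 / 3.1357 = 0.2080.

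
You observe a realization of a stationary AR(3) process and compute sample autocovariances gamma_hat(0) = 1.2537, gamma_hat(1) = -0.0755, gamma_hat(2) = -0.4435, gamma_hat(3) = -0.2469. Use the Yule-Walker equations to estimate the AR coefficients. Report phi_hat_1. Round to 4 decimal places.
\hat\phi_{1} = -0.1841

The Yule-Walker equations for an AR(p) process read, in matrix form,
  Gamma_p phi = r_p,   with   (Gamma_p)_{ij} = gamma(|i - j|),
                       (r_p)_i = gamma(i),   i,j = 1..p.
Substitute the sample gammas (Toeplitz matrix and right-hand side of size 3):
  Gamma_p = [[1.2537, -0.0755, -0.4435], [-0.0755, 1.2537, -0.0755], [-0.4435, -0.0755, 1.2537]]
  r_p     = [-0.0755, -0.4435, -0.2469]
Written out (R1..R3):
  (R1) 1.2537 phi_1 - 0.0755 phi_2 - 0.4435 phi_3 = -0.0755
  (R2) -0.0755 phi_1 + 1.2537 phi_2 - 0.0755 phi_3 = -0.4435
  (R3) -0.4435 phi_1 - 0.0755 phi_2 + 1.2537 phi_3 = -0.2469
Gaussian elimination:
  R2 <- R2 - (-0.0755/1.2537) R1 = R2 - (-0.060222) R1:  1.249153 phi_2 - 0.102208 phi_3 = -0.448047
  R3 <- R3 - (-0.4435/1.2537) R1 = R3 - (-0.353753) R1:  -0.102208 phi_2 + 1.096811 phi_3 = -0.273608
  R3 <- R3 - (-0.102208/1.249153) R2 = R3 - (-0.081822) R2:  1.088448 phi_3 = -0.310268
Back-substitution:
  phi_hat_3 = -0.310268 / 1.088448 = -0.285056
  phi_hat_2 = (-0.448047 - (-0.102208)(-0.285056)) / 1.249153 = -0.382004
  phi_hat_1 = (-0.0755 - (-0.0755)(-0.382004) - (-0.4435)(-0.285056)) / 1.2537 = -0.184066
So phi_hat = [-0.1841, -0.3820, -0.2851].
Therefore phi_hat_1 = -0.1841.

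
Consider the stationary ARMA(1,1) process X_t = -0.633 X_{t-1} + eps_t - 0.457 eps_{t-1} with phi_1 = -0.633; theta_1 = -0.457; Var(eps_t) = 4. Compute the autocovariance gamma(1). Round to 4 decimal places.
\gamma(1) = -9.3795

Multiply the model equation by X_{t-k} and take expectations. With theta_0 = psi_0 = 1 and psi_j the MA(infinity) weights, this gives
  gamma(k) - sum_i phi_i gamma(k-i) = c_k,
  c_k = sigma^2 * sum_{j=k..q} theta_j psi_{j-k}   (c_k = 0 for k > q),
using gamma(-m) = gamma(m).
psi-weights needed (psi_j = theta_j + sum_i phi_i psi_{j-i}):
  psi_1 = theta_1 + phi_1 = -0.457 + (-0.633) = -1.09
Right-hand sides:
  c_0 = sigma^2 (1 + theta_1 psi_1) = 4 * (1 + (-0.457)(-1.09)) = 4 * 1.49813 = 5.99252
  c_1 = sigma^2 theta_1 = 4 * (-0.457) = -1.828
  c_2 = 0
Equations for k = 0 and k = 1 (AR order 1):
  gamma(0) = phi_1 gamma(1) + c_0
  gamma(1) = phi_1 gamma(0) + c_1
Substituting the second into the first: gamma(0) (1 - phi_1^2) = c_0 + phi_1 c_1, so
  gamma(0) = (c_0 + phi_1 c_1) / (1 - phi_1^2) = (5.99252 + (-0.633)(-1.828)) / (1 - (-0.633)^2) = 7.149644 / 0.599311 = 11.929773.
  gamma(1) = phi_1 gamma(0) + c_1 = (-0.633)(11.929773) + (-1.828) = -9.379546.
Therefore gamma(1) = -9.3795 (to 4 decimal places).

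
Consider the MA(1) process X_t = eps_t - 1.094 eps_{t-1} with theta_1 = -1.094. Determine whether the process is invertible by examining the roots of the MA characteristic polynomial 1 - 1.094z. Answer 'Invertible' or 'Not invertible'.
\text{Not invertible}

The MA(q) characteristic polynomial is P(z) = 1 - 1.094z.
Invertibility requires all roots to lie outside the unit circle, i.e. |z| > 1 for every root.
This is linear in z: 1 + (-1.094) z = 0  =>  z = -1/(-1.094) = 0.914077,  |z| = 0.914077.
Moduli of all roots: 0.9141.
All moduli strictly greater than 1? No.
Verdict: Not invertible.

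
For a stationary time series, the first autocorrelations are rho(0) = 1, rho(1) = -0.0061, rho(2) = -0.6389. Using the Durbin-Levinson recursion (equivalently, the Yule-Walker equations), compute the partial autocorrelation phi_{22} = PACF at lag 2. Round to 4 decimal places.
\phi_{22} = -0.6390

The PACF at lag k is phi_{kk}, the last component of the solution
to the Yule-Walker system G_k phi = r_k where
  (G_k)_{ij} = rho(|i - j|), (r_k)_i = rho(i), i,j = 1..k.
Equivalently, Durbin-Levinson gives phi_{kk} iteratively:
  phi_{11} = rho(1)
  phi_{kk} = [rho(k) - sum_{j=1..k-1} phi_{k-1,j} rho(k-j)]
            / [1 - sum_{j=1..k-1} phi_{k-1,j} rho(j)],
  phi_{k,j} = phi_{k-1,j} - phi_{kk} phi_{k-1,k-j},  j = 1..k-1.
Step k = 1:
  phi_11 = rho(1) = -0.0061.
Step k = 2:
  phi_22 = [rho(2) - phi_11 rho(1)] / [1 - phi_11 rho(1)] = [-0.6389 - (-0.0061)(-0.0061)] / [1 - (-0.0061)(-0.0061)]
         = -0.63893721 / 0.99996279 = -0.639.
Therefore phi_{22} = -0.6390.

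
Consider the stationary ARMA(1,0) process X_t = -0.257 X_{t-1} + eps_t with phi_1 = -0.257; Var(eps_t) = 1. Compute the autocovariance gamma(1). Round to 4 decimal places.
\gamma(1) = -0.2752

Multiply the model equation by X_{t-k} and take expectations. With theta_0 = psi_0 = 1 and psi_j the MA(infinity) weights, this gives
  gamma(k) - sum_i phi_i gamma(k-i) = c_k,
  c_k = sigma^2 * sum_{j=k..q} theta_j psi_{j-k}   (c_k = 0 for k > q),
using gamma(-m) = gamma(m).
Pure AR (q = 0): c_0 = sigma^2 = 1, c_k = 0 for k >= 1.
Equations for k = 0 and k = 1 (AR order 1):
  gamma(0) = phi_1 gamma(1) + c_0
  gamma(1) = phi_1 gamma(0) + c_1
Substituting the second into the first: gamma(0) (1 - phi_1^2) = c_0 + phi_1 c_1, so
  gamma(0) = c_0 / (1 - phi_1^2) = 1 / (1 - (-0.257)^2) = 1 / 0.933951 = 1.07072.
  gamma(1) = phi_1 gamma(0) = (-0.257)(1.07072) = -0.275175.
Therefore gamma(1) = -0.2752 (to 4 decimal places).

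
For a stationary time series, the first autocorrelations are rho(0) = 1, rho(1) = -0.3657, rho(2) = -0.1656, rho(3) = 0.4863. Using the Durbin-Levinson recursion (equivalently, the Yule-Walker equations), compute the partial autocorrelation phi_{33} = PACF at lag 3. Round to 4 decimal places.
\phi_{33} = 0.3650

The PACF at lag k is phi_{kk}, the last component of the solution
to the Yule-Walker system G_k phi = r_k where
  (G_k)_{ij} = rho(|i - j|), (r_k)_i = rho(i), i,j = 1..k.
Equivalently, Durbin-Levinson gives phi_{kk} iteratively:
  phi_{11} = rho(1)
  phi_{kk} = [rho(k) - sum_{j=1..k-1} phi_{k-1,j} rho(k-j)]
            / [1 - sum_{j=1..k-1} phi_{k-1,j} rho(j)],
  phi_{k,j} = phi_{k-1,j} - phi_{kk} phi_{k-1,k-j},  j = 1..k-1.
Step k = 1:
  phi_11 = rho(1) = -0.3657.
Step k = 2:
  phi_22 = [rho(2) - phi_11 rho(1)] / [1 - phi_11 rho(1)] = [-0.1656 - (-0.3657)(-0.3657)] / [1 - (-0.3657)(-0.3657)]
         = -0.29933649 / 0.86626351 = -0.345549.
  Update: phi_21 = phi_11 - phi_22 phi_11 = -0.3657 - (-0.345549)(-0.3657) = -0.492067.
Step k = 3:
  phi_33 = [rho(3) - phi_21 rho(2) - phi_22 rho(1)] / [1 - phi_21 rho(1) - phi_22 rho(2)]
    numerator   = 0.4863 - (-0.492067)(-0.1656) - (-0.345549)(-0.3657) = 0.27844639
    denominator = 1 - (-0.492067)(-0.3657) - (-0.345549)(-0.1656) = 0.76282809
  phi_33 = 0.27844639 / 0.76282809 = 0.365.
Therefore phi_{33} = 0.3650.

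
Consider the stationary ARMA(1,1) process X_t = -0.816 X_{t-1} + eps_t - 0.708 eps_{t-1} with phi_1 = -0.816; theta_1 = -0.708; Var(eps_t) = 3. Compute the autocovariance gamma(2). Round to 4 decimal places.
\gamma(2) = 17.6155

Multiply the model equation by X_{t-k} and take expectations. With theta_0 = psi_0 = 1 and psi_j the MA(infinity) weights, this gives
  gamma(k) - sum_i phi_i gamma(k-i) = c_k,
  c_k = sigma^2 * sum_{j=k..q} theta_j psi_{j-k}   (c_k = 0 for k > q),
using gamma(-m) = gamma(m).
psi-weights needed (psi_j = theta_j + sum_i phi_i psi_{j-i}):
  psi_1 = theta_1 + phi_1 = -0.708 + (-0.816) = -1.524
Right-hand sides:
  c_0 = sigma^2 (1 + theta_1 psi_1) = 3 * (1 + (-0.708)(-1.524)) = 3 * 2.078992 = 6.236976
  c_1 = sigma^2 theta_1 = 3 * (-0.708) = -2.124
  c_2 = 0
Equations for k = 0 and k = 1 (AR order 1):
  gamma(0) = phi_1 gamma(1) + c_0
  gamma(1) = phi_1 gamma(0) + c_1
Substituting the second into the first: gamma(0) (1 - phi_1^2) = c_0 + phi_1 c_1, so
  gamma(0) = (c_0 + phi_1 c_1) / (1 - phi_1^2) = (6.236976 + (-0.816)(-2.124)) / (1 - (-0.816)^2) = 7.97016 / 0.334144 = 23.852471.
  gamma(1) = phi_1 gamma(0) + c_1 = (-0.816)(23.852471) + (-2.124) = -21.587616.
For k = 2 (> q): gamma(2) = phi_1 gamma(1) = (-0.816)(-21.587616) = 17.615495.
Therefore gamma(2) = 17.6155 (to 4 decimal places).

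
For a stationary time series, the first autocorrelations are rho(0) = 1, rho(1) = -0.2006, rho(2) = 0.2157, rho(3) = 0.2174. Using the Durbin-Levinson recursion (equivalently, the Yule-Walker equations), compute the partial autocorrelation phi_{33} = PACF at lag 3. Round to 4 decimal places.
\phi_{33} = 0.3120

The PACF at lag k is phi_{kk}, the last component of the solution
to the Yule-Walker system G_k phi = r_k where
  (G_k)_{ij} = rho(|i - j|), (r_k)_i = rho(i), i,j = 1..k.
Equivalently, Durbin-Levinson gives phi_{kk} iteratively:
  phi_{11} = rho(1)
  phi_{kk} = [rho(k) - sum_{j=1..k-1} phi_{k-1,j} rho(k-j)]
            / [1 - sum_{j=1..k-1} phi_{k-1,j} rho(j)],
  phi_{k,j} = phi_{k-1,j} - phi_{kk} phi_{k-1,k-j},  j = 1..k-1.
Step k = 1:
  phi_11 = rho(1) = -0.2006.
Step k = 2:
  phi_22 = [rho(2) - phi_11 rho(1)] / [1 - phi_11 rho(1)] = [0.2157 - (-0.2006)(-0.2006)] / [1 - (-0.2006)(-0.2006)]
         = 0.17545964 / 0.95975964 = 0.182816.
  Update: phi_21 = phi_11 - phi_22 phi_11 = -0.2006 - (0.182816)(-0.2006) = -0.163927.
Step k = 3:
  phi_33 = [rho(3) - phi_21 rho(2) - phi_22 rho(1)] / [1 - phi_21 rho(1) - phi_22 rho(2)]
    numerator   = 0.2174 - (-0.163927)(0.2157) - (0.182816)(-0.2006) = 0.289432
    denominator = 1 - (-0.163927)(-0.2006) - (0.182816)(0.2157) = 0.92768277
  phi_33 = 0.289432 / 0.92768277 = 0.312.
Therefore phi_{33} = 0.3120.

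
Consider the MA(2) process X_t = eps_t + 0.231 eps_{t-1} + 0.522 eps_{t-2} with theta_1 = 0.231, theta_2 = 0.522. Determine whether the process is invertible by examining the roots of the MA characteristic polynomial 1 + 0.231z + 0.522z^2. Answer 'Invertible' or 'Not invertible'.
\text{Invertible}

The MA(q) characteristic polynomial is P(z) = 1 + 0.231z + 0.522z^2.
Invertibility requires all roots to lie outside the unit circle, i.e. |z| > 1 for every root.
Set 1 + (0.231) z + (0.522) z^2 = 0, i.e. a z^2 + b z + c = 0 with a = 0.522, b = 0.231, c = 1.
Discriminant D = b^2 - 4ac = (0.231)^2 - 4*(0.522)*1 = 0.053361 - (2.088) = -2.034639.
D < 0, so the roots are the complex-conjugate pair z = (-b +/- i sqrt(-D)) / (2a) = -0.2213 +/- 1.3663i.
For a conjugate pair |z|^2 = z * conj(z) = (product of roots) = c/a = 1/(0.522) = 1.915709, so |z| = sqrt(1.915709) = 1.3841 for both roots.
Moduli of all roots: 1.3841, 1.3841.
All moduli strictly greater than 1? Yes.
Verdict: Invertible.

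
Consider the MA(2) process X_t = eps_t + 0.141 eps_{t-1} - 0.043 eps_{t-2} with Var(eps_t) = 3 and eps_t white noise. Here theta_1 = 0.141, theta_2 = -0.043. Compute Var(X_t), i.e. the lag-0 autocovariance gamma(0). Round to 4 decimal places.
\gamma(0) = 3.0652

For an MA(q) process X_t = eps_t + sum_i theta_i eps_{t-i} with
Var(eps_t) = sigma^2, the variance is
  gamma(0) = sigma^2 * (1 + sum_i theta_i^2).
  sum_i theta_i^2 = (0.141)^2 + (-0.043)^2 = 0.019881 + 0.001849 = 0.02173.
  gamma(0) = 3 * (1 + 0.02173) = 3 * 1.02173 = 3.06519, which rounds to 3.0652.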